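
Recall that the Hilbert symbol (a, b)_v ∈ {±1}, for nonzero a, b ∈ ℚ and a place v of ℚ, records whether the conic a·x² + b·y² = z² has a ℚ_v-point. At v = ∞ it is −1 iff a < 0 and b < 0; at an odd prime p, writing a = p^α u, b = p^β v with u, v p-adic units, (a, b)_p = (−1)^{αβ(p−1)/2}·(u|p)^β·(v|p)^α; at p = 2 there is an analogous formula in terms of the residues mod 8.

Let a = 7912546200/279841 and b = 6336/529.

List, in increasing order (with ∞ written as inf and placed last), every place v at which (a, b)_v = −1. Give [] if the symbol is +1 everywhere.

Mod squares: a ≡ 38, b ≡ 11. Check v ∈ {∞, 2, 3, 5, 11, 13, 19, 23, 37}.
v=3: a=3^2·(≡2), b=3^2·(≡2) mod 3; (2|3)=-1, (2|3)=-1; (−1)^{2·2·1}·(-1)^2·(-1)^2 = +1.
v=37: a=37^2·(≡3), b=37^0·(≡21) mod 37; (3|37)=+1, (21|37)=+1; (−1)^{2·0·18}·(+1)^0·(+1)^2 = +1.
v=5: a=5^2·(≡3), b=5^0·(≡4) mod 5; (3|5)=-1, (4|5)=+1; (−1)^{2·0·2}·(-1)^0·(+1)^2 = +1.
v=2: v_2(a)=3, v_2(b)=6; units ≡ 3, 3 (mod 8); ε·ε+αω+βω = 1·1+3·1+6·1 ≡ 0  ⇒  (a,b)_2 = +1.
v=23: a=23^-4·(≡19), b=23^-2·(≡11) mod 23; (19|23)=-1, (11|23)=-1; (−1)^{-4·-2·11}·(-1)^-2·(-1)^-4 = +1.
v=11: a=11^0·(≡9), b=11^1·(≡4) mod 11; (9|11)=+1, (4|11)=+1; (−1)^{0·1·5}·(+1)^1·(+1)^0 = +1.
v=19: a=19^1·(≡18), b=19^0·(≡16) mod 19; (18|19)=-1, (16|19)=+1; (−1)^{1·0·9}·(-1)^0·(+1)^1 = +1.
v=∞: 38 > 0 and 11 > 0  ⇒  (a,b)_∞ = +1.
v=13: a=13^2·(≡9), b=13^0·(≡2) mod 13; (9|13)=+1, (2|13)=-1; (−1)^{2·0·6}·(+1)^0·(-1)^2 = +1.
Ram(a, b) = ∅: the form 38·x² + 11·y² − z² is isotropic over every ℚ_v, so by Hasse–Minkowski it is isotropic over ℚ.

[]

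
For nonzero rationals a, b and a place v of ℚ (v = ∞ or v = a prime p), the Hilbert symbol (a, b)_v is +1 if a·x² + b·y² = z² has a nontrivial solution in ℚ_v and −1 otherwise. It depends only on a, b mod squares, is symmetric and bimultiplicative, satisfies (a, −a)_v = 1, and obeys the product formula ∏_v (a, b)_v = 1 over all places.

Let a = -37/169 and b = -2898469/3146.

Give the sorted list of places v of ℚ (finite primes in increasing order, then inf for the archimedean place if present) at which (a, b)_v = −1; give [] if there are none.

[7, 13, 37, inf]

Mod squares: a ≡ -37, b ≡ -208754. Check v ∈ {∞, 2, 7, 11, 13, 19, 31, 37}.
v=37: a=37^1·(≡7), b=37^1·(≡29) mod 37; (7|37)=+1, (29|37)=-1; (−1)^{1·1·18}·(+1)^1·(-1)^1 = -1.
v=19: a=19^0·(≡9), b=19^2·(≡18) mod 19; (9|19)=+1, (18|19)=-1; (−1)^{0·2·9}·(+1)^2·(-1)^0 = +1.
v=7: a=7^0·(≡5), b=7^1·(≡6) mod 7; (5|7)=-1, (6|7)=-1; (−1)^{0·1·3}·(-1)^1·(-1)^0 = -1.
v=11: a=11^0·(≡10), b=11^-2·(≡5) mod 11; (10|11)=-1, (5|11)=+1; (−1)^{0·-2·5}·(-1)^-2·(+1)^0 = +1.
v=∞: -37 < 0 and -208754 < 0  ⇒  (a,b)_∞ = -1.
v=2: v_2(a)=0, v_2(b)=-1; units ≡ 3, 7 (mod 8); ε·ε+αω+βω = 1·1+0·0+-1·1 ≡ 0  ⇒  (a,b)_2 = +1.
v=31: a=31^0·(≡4), b=31^1·(≡6) mod 31; (4|31)=+1, (6|31)=-1; (−1)^{0·1·15}·(+1)^1·(-1)^0 = +1.
v=13: a=13^-2·(≡2), b=13^-1·(≡3) mod 13; (2|13)=-1, (3|13)=+1; (−1)^{-2·-1·6}·(-1)^-1·(+1)^-2 = -1.
Ram(-37, -208754) = {7, 13, 37, ∞}; no ℚ_7-point on the conic.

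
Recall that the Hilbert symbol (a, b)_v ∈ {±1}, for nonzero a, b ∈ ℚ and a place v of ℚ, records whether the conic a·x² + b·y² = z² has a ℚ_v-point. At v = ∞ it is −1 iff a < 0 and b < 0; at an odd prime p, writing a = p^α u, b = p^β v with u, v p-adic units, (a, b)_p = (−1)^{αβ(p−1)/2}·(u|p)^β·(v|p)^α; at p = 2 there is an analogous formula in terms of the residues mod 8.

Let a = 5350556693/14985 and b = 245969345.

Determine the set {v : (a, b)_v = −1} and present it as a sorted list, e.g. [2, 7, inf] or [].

[31, 37]

Mod squares: a ≡ 1852405, b ≡ 2945. Check v ∈ {∞, 2, 3, 5, 17, 19, 31, 37, 43}.
v=43: a=43^2·(≡28), b=43^0·(≡14) mod 43; (28|43)=-1, (14|43)=+1; (−1)^{2·0·21}·(-1)^0·(+1)^2 = +1.
v=17: a=17^3·(≡3), b=17^4·(≡4) mod 17; (3|17)=-1, (4|17)=+1; (−1)^{3·4·8}·(-1)^4·(+1)^3 = +1.
v=3: a=3^-4·(≡1), b=3^0·(≡2) mod 3; (1|3)=+1, (2|3)=-1; (−1)^{-4·0·1}·(+1)^0·(-1)^-4 = +1.
v=37: a=37^-1·(≡12), b=37^0·(≡5) mod 37; (12|37)=+1, (5|37)=-1; (−1)^{-1·0·18}·(+1)^0·(-1)^-1 = -1.
v=∞: 1852405 > 0 and 2945 > 0  ⇒  (a,b)_∞ = +1.
v=19: a=19^1·(≡1), b=19^1·(≡10) mod 19; (1|19)=+1, (10|19)=-1; (−1)^{1·1·9}·(+1)^1·(-1)^1 = +1.
v=31: a=31^1·(≡10), b=31^1·(≡14) mod 31; (10|31)=+1, (14|31)=+1; (−1)^{1·1·15}·(+1)^1·(+1)^1 = -1.
v=5: a=5^-1·(≡4), b=5^1·(≡4) mod 5; (4|5)=+1, (4|5)=+1; (−1)^{-1·1·2}·(+1)^1·(+1)^-1 = +1.
v=2: v_2(a)=0, v_2(b)=0; units ≡ 5, 1 (mod 8); ε·ε+αω+βω = 0·0+0·0+0·1 ≡ 0  ⇒  (a,b)_2 = +1.
(1852405, 2945 / ℚ) ramifies at {31, 37}: a division algebra.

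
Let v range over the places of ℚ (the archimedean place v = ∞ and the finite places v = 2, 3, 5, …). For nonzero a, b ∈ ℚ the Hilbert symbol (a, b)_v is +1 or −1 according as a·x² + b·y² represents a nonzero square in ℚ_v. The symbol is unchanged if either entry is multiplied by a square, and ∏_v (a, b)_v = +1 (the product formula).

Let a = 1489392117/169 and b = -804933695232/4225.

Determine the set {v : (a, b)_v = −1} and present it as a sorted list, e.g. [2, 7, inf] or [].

Mod squares: a ≡ 18387557, b ≡ -349363583. Check v ∈ {∞, 2, 3, 5, 13, 17, 19, 23, 31, 37, 41}.
v=37: a=37^1·(≡17), b=37^1·(≡27) mod 37; (17|37)=-1, (27|37)=+1; (−1)^{1·1·18}·(-1)^1·(+1)^1 = -1.
v=17: a=17^1·(≡1), b=17^1·(≡8) mod 17; (1|17)=+1, (8|17)=+1; (−1)^{1·1·8}·(+1)^1·(+1)^1 = +1.
v=23: a=23^1·(≡3), b=23^1·(≡2) mod 23; (3|23)=+1, (2|23)=+1; (−1)^{1·1·11}·(+1)^1·(+1)^1 = -1.
v=41: a=41^1·(≡29), b=41^1·(≡32) mod 41; (29|41)=-1, (32|41)=+1; (−1)^{1·1·20}·(-1)^1·(+1)^1 = -1.
v=∞: 18387557 > 0 and -349363583 < 0  ⇒  (a,b)_∞ = +1.
v=13: a=13^-2·(≡5), b=13^-2·(≡4) mod 13; (5|13)=-1, (4|13)=+1; (−1)^{-2·-2·6}·(-1)^-2·(+1)^-2 = +1.
v=3: a=3^4·(≡2), b=3^2·(≡1) mod 3; (2|3)=-1, (1|3)=+1; (−1)^{4·2·1}·(-1)^2·(+1)^4 = +1.
v=19: a=19^0·(≡2), b=19^1·(≡6) mod 19; (2|19)=-1, (6|19)=+1; (−1)^{0·1·9}·(-1)^1·(+1)^0 = -1.
v=31: a=31^1·(≡6), b=31^1·(≡10) mod 31; (6|31)=-1, (10|31)=+1; (−1)^{1·1·15}·(-1)^1·(+1)^1 = +1.
v=5: a=5^0·(≡3), b=5^-2·(≡2) mod 5; (3|5)=-1, (2|5)=-1; (−1)^{0·-2·2}·(-1)^-2·(-1)^0 = +1.
v=2: v_2(a)=0, v_2(b)=8; units ≡ 5, 1 (mod 8); ε·ε+αω+βω = 0·0+0·0+8·1 ≡ 0  ⇒  (a,b)_2 = +1.
(18387557, -349363583 / ℚ) ramifies at {19, 23, 37, 41}: a division algebra.

[19, 23, 37, 41]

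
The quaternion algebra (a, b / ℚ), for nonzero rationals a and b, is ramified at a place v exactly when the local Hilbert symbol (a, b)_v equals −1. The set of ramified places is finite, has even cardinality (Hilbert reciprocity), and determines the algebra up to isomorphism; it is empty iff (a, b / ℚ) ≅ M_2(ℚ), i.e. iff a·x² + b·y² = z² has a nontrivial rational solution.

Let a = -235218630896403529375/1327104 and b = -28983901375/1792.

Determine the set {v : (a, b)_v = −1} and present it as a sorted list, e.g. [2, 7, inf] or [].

[5, 7, 17, inf]

(a, b) ≡ (-7, -396865) mod (ℚ^×)²; places V = {2, 3, 5, 7, 11, 13, 17, 23, 29, ∞}.
(a,b)_17: α=2, u≡10; β=1, v≡2 (mod 17); (10|17)=-1, (2|17)=+1; sign (−1)^0·-1^1·+1^2 = -1.
(a,b)_2: α=-14, β=-8; u≡1, v≡7 (mod 8); ε(u)ε(v)=0·1, αω(v)=-14·0, βω(u)=-8·0; sum ≡ 0  ⇒  +1.
(a,b)_29: α=2, u≡22; β=1, v≡26 (mod 29); (22|29)=+1, (26|29)=-1; sign (−1)^0·+1^1·-1^2 = +1.
(a,b)_13: α=4, u≡7; β=2, v≡9 (mod 13); (7|13)=-1, (9|13)=+1; sign (−1)^0·-1^2·+1^4 = +1.
(a,b)_23: α=2, u≡6; β=1, v≡8 (mod 23); (6|23)=+1, (8|23)=+1; sign (−1)^0·+1^1·+1^2 = +1.
(a,b)_3: α=-4, u≡2; β=0, v≡2 (mod 3); (2|3)=-1, (2|3)=-1; sign (−1)^0·-1^0·-1^-4 = +1.
(a,b)_11: α=4, u≡3; β=2, v≡1 (mod 11); (3|11)=+1, (1|11)=+1; sign (−1)^0·+1^2·+1^4 = +1.
(a,b)_∞: sgn(-7)=−, sgn(-396865)=−, so -1.
(a,b)_5: α=4, u≡2; β=3, v≡2 (mod 5); (2|5)=-1, (2|5)=-1; sign (−1)^0·-1^3·-1^4 = -1.
(a,b)_7: α=1, u≡3; β=-1, v≡3 (mod 7); (3|7)=-1, (3|7)=-1; sign (−1)^1·-1^-1·-1^1 = -1.
|Ram(-7, -396865)| = 4, even; anisotropic at {5, 7, 17, ∞}.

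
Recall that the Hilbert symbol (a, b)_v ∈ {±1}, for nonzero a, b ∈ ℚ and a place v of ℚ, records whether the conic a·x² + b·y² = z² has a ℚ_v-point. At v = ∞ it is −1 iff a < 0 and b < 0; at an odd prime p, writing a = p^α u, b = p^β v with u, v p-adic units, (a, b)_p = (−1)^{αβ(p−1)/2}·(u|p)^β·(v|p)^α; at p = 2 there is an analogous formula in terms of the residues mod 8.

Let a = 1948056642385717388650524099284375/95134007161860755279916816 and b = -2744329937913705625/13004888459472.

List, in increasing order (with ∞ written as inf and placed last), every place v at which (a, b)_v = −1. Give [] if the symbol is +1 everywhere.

Mod squares: a ≡ 95, b ≡ -13. Check v ∈ {∞, 2, 3, 5, 7, 11, 13, 19, 29, 37, 41}.
v=3: a=3^-26·(≡2), b=3^-12·(≡2) mod 3; (2|3)=-1, (2|3)=-1; (−1)^{-26·-12·1}·(-1)^-12·(-1)^-26 = +1.
v=11: a=11^8·(≡8), b=11^4·(≡1) mod 11; (8|11)=-1, (1|11)=+1; (−1)^{8·4·5}·(-1)^4·(+1)^8 = +1.
v=19: a=19^7·(≡1), b=19^4·(≡1) mod 19; (1|19)=+1, (1|19)=+1; (−1)^{7·4·9}·(+1)^4·(+1)^7 = +1.
v=7: a=7^-12·(≡2), b=7^-6·(≡4) mod 7; (2|7)=+1, (4|7)=+1; (−1)^{-12·-6·3}·(+1)^-6·(+1)^-12 = +1.
v=13: a=13^-2·(≡12), b=13^-1·(≡1) mod 13; (12|13)=+1, (1|13)=+1; (−1)^{-2·-1·6}·(+1)^-1·(+1)^-2 = +1.
v=37: a=37^2·(≡7), b=37^2·(≡19) mod 37; (7|37)=+1, (19|37)=-1; (−1)^{2·2·18}·(+1)^2·(-1)^2 = +1.
v=29: a=29^2·(≡19), b=29^0·(≡23) mod 29; (19|29)=-1, (23|29)=+1; (−1)^{2·0·14}·(-1)^0·(+1)^2 = +1.
v=5: a=5^5·(≡1), b=5^4·(≡3) mod 5; (1|5)=+1, (3|5)=-1; (−1)^{5·4·2}·(+1)^4·(-1)^5 = -1.
v=41: a=41^4·(≡28), b=41^2·(≡13) mod 41; (28|41)=-1, (13|41)=-1; (−1)^{4·2·20}·(-1)^2·(-1)^4 = +1.
v=∞: 95 > 0 and -13 < 0  ⇒  (a,b)_∞ = +1.
v=2: v_2(a)=-4, v_2(b)=-4; units ≡ 7, 3 (mod 8); ε·ε+αω+βω = 1·1+-4·1+-4·0 ≡ 1  ⇒  (a,b)_2 = -1.
Ram(95, -13) = {2, 5}; no ℚ_2-point on the conic.

[2, 5]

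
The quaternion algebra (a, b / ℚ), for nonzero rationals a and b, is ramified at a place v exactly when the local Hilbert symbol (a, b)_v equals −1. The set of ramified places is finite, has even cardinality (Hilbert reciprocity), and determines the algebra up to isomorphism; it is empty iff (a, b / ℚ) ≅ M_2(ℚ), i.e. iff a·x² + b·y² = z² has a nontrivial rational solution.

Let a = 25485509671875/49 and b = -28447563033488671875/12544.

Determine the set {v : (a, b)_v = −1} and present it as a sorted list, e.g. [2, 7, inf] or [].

(a, b) ≡ (11, -451) mod (ℚ^×)²; places V = {2, 3, 5, 7, 11, 41, ∞}.
(a,b)_41: α=2, u≡17; β=3, v≡27 (mod 41); (17|41)=-1, (27|41)=-1; sign (−1)^0·-1^3·-1^2 = -1.
(a,b)_2: α=0, β=-8; u≡3, v≡5 (mod 8); ε(u)ε(v)=1·0, αω(v)=0·1, βω(u)=-8·1; sum ≡ 0  ⇒  +1.
(a,b)_5: α=6, u≡1; β=8, v≡1 (mod 5); (1|5)=+1, (1|5)=+1; sign (−1)^0·+1^8·+1^6 = +1.
(a,b)_7: α=-2, u≡1; β=-2, v≡4 (mod 7); (1|7)=+1, (4|7)=+1; sign (−1)^0·+1^-2·+1^-2 = +1.
(a,b)_3: α=6, u≡2; β=8, v≡2 (mod 3); (2|3)=-1, (2|3)=-1; sign (−1)^0·-1^8·-1^6 = +1.
(a,b)_11: α=3, u≡5; β=5, v≡3 (mod 11); (5|11)=+1, (3|11)=+1; sign (−1)^1·+1^5·+1^3 = -1.
(a,b)_∞: sgn(11)=+, sgn(-451)=−, so +1.
(11, -451 / ℚ) ramifies at {11, 41}: a division algebra.

[11, 41]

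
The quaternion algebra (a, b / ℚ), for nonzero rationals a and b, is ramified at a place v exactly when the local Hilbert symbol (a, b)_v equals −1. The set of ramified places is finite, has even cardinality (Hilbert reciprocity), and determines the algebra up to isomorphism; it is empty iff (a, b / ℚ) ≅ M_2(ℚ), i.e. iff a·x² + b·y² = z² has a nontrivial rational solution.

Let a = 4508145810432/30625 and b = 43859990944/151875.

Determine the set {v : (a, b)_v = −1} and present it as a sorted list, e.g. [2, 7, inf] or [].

[2, 19]

Mod squares: a ≡ 4807, b ≡ 2622. Check v ∈ {∞, 2, 3, 5, 7, 11, 19, 23, 29}.
v=2: v_2(a)=10, v_2(b)=5; units ≡ 7, 7 (mod 8); ε·ε+αω+βω = 1·1+10·0+5·0 ≡ 1  ⇒  (a,b)_2 = -1.
v=∞: 4807 > 0 and 2622 > 0  ⇒  (a,b)_∞ = +1.
v=29: a=29^2·(≡7), b=29^0·(≡12) mod 29; (7|29)=+1, (12|29)=-1; (−1)^{2·0·14}·(+1)^0·(-1)^2 = +1.
v=23: a=23^1·(≡1), b=23^3·(≡7) mod 23; (1|23)=+1, (7|23)=-1; (−1)^{1·3·11}·(+1)^3·(-1)^1 = +1.
v=11: a=11^3·(≡8), b=11^2·(≡9) mod 11; (8|11)=-1, (9|11)=+1; (−1)^{3·2·5}·(-1)^2·(+1)^3 = +1.
v=5: a=5^-4·(≡3), b=5^-4·(≡3) mod 5; (3|5)=-1, (3|5)=-1; (−1)^{-4·-4·2}·(-1)^-4·(-1)^-4 = +1.
v=7: a=7^-2·(≡6), b=7^2·(≡4) mod 7; (6|7)=-1, (4|7)=+1; (−1)^{-2·2·3}·(-1)^2·(+1)^-2 = +1.
v=19: a=19^1·(≡6), b=19^1·(≡9) mod 19; (6|19)=+1, (9|19)=+1; (−1)^{1·1·9}·(+1)^1·(+1)^1 = -1.
v=3: a=3^2·(≡1), b=3^-5·(≡1) mod 3; (1|3)=+1, (1|3)=+1; (−1)^{2·-5·1}·(+1)^-5·(+1)^2 = +1.
|Ram(4807, 2622)| = 2, even; anisotropic at {2, 19}.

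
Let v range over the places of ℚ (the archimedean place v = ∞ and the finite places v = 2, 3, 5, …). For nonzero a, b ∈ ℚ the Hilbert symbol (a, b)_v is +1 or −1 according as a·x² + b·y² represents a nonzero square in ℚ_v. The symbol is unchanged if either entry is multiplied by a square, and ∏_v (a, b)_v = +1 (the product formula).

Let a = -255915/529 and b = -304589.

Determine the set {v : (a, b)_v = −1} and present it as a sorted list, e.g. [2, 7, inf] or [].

[17, 19, 41, inf]

(a, b) ≡ (-235, -304589) mod (ℚ^×)²; places V = {2, 3, 5, 11, 17, 19, 23, 41, 47, ∞}.
(a,b)_3: α=2, u≡2; β=0, v≡1 (mod 3); (2|3)=-1, (1|3)=+1; sign (−1)^0·-1^0·+1^2 = +1.
(a,b)_5: α=1, u≡3; β=0, v≡1 (mod 5); (3|5)=-1, (1|5)=+1; sign (−1)^0·-1^0·+1^1 = +1.
(a,b)_23: α=-2, u≡6; β=1, v≡5 (mod 23); (6|23)=+1, (5|23)=-1; sign (−1)^0·+1^1·-1^-2 = +1.
(a,b)_11: α=2, u≡8; β=0, v≡1 (mod 11); (8|11)=-1, (1|11)=+1; sign (−1)^0·-1^0·+1^2 = +1.
(a,b)_41: α=0, u≡29; β=1, v≡33 (mod 41); (29|41)=-1, (33|41)=+1; sign (−1)^0·-1^1·+1^0 = -1.
(a,b)_17: α=0, u≡10; β=1, v≡1 (mod 17); (10|17)=-1, (1|17)=+1; sign (−1)^0·-1^1·+1^0 = -1.
(a,b)_47: α=1, u≡28; β=0, v≡18 (mod 47); (28|47)=+1, (18|47)=+1; sign (−1)^0·+1^0·+1^1 = +1.
(a,b)_∞: sgn(-235)=−, sgn(-304589)=−, so -1.
(a,b)_2: α=0, β=0; u≡5, v≡3 (mod 8); ε(u)ε(v)=0·1, αω(v)=0·1, βω(u)=0·1; sum ≡ 0  ⇒  +1.
(a,b)_19: α=0, u≡14; β=1, v≡5 (mod 19); (14|19)=-1, (5|19)=+1; sign (−1)^0·-1^1·+1^0 = -1.
|Ram(-235, -304589)| = 4, even; anisotropic at {17, 19, 41, ∞}.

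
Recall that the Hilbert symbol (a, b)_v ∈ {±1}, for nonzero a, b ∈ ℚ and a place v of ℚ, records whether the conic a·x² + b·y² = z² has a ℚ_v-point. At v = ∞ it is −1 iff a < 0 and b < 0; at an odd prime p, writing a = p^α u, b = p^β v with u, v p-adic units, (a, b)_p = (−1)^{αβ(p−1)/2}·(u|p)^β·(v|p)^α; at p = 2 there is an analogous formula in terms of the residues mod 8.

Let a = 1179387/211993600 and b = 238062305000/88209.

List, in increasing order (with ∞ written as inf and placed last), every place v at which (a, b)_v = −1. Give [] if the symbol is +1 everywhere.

[2, 3, 19, 29]

(a, b) ≡ (3, 329498) mod (ℚ^×)²; places V = {2, 3, 5, 7, 11, 13, 17, 19, 23, 29, ∞}.
(a,b)_13: α=-2, u≡10; β=1, v≡1 (mod 13); (10|13)=+1, (1|13)=+1; sign (−1)^0·+1^1·+1^-2 = +1.
(a,b)_29: α=0, u≡11; β=1, v≡25 (mod 29); (11|29)=-1, (25|29)=+1; sign (−1)^0·-1^1·+1^0 = -1.
(a,b)_17: α=0, u≡14; β=2, v≡16 (mod 17); (14|17)=-1, (16|17)=+1; sign (−1)^0·-1^2·+1^0 = +1.
(a,b)_7: α=-2, u≡6; β=0, v≡1 (mod 7); (6|7)=-1, (1|7)=+1; sign (−1)^0·-1^0·+1^-2 = +1.
(a,b)_∞: sgn(3)=+, sgn(329498)=+, so +1.
(a,b)_3: α=3, u≡1; β=-6, v≡2 (mod 3); (1|3)=+1, (2|3)=-1; sign (−1)^0·+1^-6·-1^3 = -1.
(a,b)_19: α=2, u≡10; β=1, v≡18 (mod 19); (10|19)=-1, (18|19)=-1; sign (−1)^0·-1^1·-1^2 = -1.
(a,b)_2: α=-10, β=3; u≡3, v≡5 (mod 8); ε(u)ε(v)=1·0, αω(v)=-10·1, βω(u)=3·1; sum ≡ 1  ⇒  -1.
(a,b)_5: α=-2, u≡3; β=4, v≡2 (mod 5); (3|5)=-1, (2|5)=-1; sign (−1)^0·-1^4·-1^-2 = +1.
(a,b)_11: α=2, u≡9; β=-2, v≡1 (mod 11); (9|11)=+1, (1|11)=+1; sign (−1)^0·+1^-2·+1^2 = +1.
(a,b)_23: α=0, u≡16; β=1, v≡5 (mod 23); (16|23)=+1, (5|23)=-1; sign (−1)^0·+1^1·-1^0 = +1.
(3, 329498 / ℚ) ramifies at {2, 3, 19, 29}: a division algebra.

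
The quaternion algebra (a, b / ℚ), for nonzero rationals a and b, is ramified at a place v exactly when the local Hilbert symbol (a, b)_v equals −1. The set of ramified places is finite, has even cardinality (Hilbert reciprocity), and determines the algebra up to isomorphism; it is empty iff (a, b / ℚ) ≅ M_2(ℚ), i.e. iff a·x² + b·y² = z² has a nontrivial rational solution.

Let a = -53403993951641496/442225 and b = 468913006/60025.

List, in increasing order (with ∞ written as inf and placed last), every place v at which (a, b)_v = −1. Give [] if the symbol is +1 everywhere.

[2, 23, 29, 31]

Mod squares: a ≡ -1334, b ≡ 1054. Check v ∈ {∞, 2, 3, 5, 7, 17, 19, 23, 29, 31}.
v=∞: -1334 < 0 and 1054 > 0  ⇒  (a,b)_∞ = +1.
v=23: a=23^3·(≡10), b=23^2·(≡15) mod 23; (10|23)=-1, (15|23)=-1; (−1)^{3·2·11}·(-1)^2·(-1)^3 = -1.
v=31: a=31^2·(≡12), b=31^1·(≡13) mod 31; (12|31)=-1, (13|31)=-1; (−1)^{2·1·15}·(-1)^1·(-1)^2 = -1.
v=29: a=29^3·(≡15), b=29^2·(≡15) mod 29; (15|29)=-1, (15|29)=-1; (−1)^{3·2·14}·(-1)^2·(-1)^3 = -1.
v=2: v_2(a)=3, v_2(b)=1; units ≡ 5, 7 (mod 8); ε·ε+αω+βω = 0·1+3·0+1·1 ≡ 1  ⇒  (a,b)_2 = -1.
v=3: a=3^4·(≡1), b=3^0·(≡1) mod 3; (1|3)=+1, (1|3)=+1; (−1)^{4·0·1}·(+1)^0·(+1)^4 = +1.
v=17: a=17^2·(≡1), b=17^1·(≡14) mod 17; (1|17)=+1, (14|17)=-1; (−1)^{2·1·8}·(+1)^1·(-1)^2 = +1.
v=7: a=7^-2·(≡6), b=7^-4·(≡4) mod 7; (6|7)=-1, (4|7)=+1; (−1)^{-2·-4·3}·(-1)^-4·(+1)^-2 = +1.
v=5: a=5^-2·(≡1), b=5^-2·(≡1) mod 5; (1|5)=+1, (1|5)=+1; (−1)^{-2·-2·2}·(+1)^-2·(+1)^-2 = +1.
v=19: a=19^-2·(≡2), b=19^0·(≡9) mod 19; (2|19)=-1, (9|19)=+1; (−1)^{-2·0·9}·(-1)^0·(+1)^-2 = +1.
Ram(-1334, 1054) = {2, 23, 29, 31}; no ℚ_2-point on the conic.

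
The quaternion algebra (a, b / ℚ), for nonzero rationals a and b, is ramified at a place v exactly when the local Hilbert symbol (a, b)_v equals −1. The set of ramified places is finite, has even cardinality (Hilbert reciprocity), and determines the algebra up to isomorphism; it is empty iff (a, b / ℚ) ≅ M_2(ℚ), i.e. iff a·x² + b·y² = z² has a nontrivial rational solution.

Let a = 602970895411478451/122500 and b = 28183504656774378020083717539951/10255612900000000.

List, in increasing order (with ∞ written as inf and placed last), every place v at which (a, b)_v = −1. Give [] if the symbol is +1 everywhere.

Mod squares: a ≡ 11, b ≡ 119. Check v ∈ {∞, 2, 3, 5, 7, 11, 13, 17, 19, 29, 41, 43}.
v=13: a=13^2·(≡11), b=13^-2·(≡7) mod 13; (11|13)=-1, (7|13)=-1; (−1)^{2·-2·6}·(-1)^-2·(-1)^2 = +1.
v=41: a=41^2·(≡24), b=41^-2·(≡39) mod 41; (24|41)=-1, (39|41)=+1; (−1)^{2·-2·20}·(-1)^-2·(+1)^2 = +1.
v=19: a=19^0·(≡9), b=19^-2·(≡7) mod 19; (9|19)=+1, (7|19)=+1; (−1)^{0·-2·9}·(+1)^-2·(+1)^0 = +1.
v=7: a=7^-2·(≡4), b=7^3·(≡5) mod 7; (4|7)=+1, (5|7)=-1; (−1)^{-2·3·3}·(+1)^3·(-1)^-2 = +1.
v=5: a=5^-4·(≡1), b=5^-8·(≡4) mod 5; (1|5)=+1, (4|5)=+1; (−1)^{-4·-8·2}·(+1)^-8·(+1)^-4 = +1.
v=11: a=11^3·(≡4), b=11^4·(≡5) mod 11; (4|11)=+1, (5|11)=+1; (−1)^{3·4·5}·(+1)^4·(+1)^3 = +1.
v=2: v_2(a)=-2, v_2(b)=-8; units ≡ 3, 7 (mod 8); ε·ε+αω+βω = 1·1+-2·0+-8·1 ≡ 1  ⇒  (a,b)_2 = -1.
v=3: a=3^8·(≡2), b=3^26·(≡2) mod 3; (2|3)=-1, (2|3)=-1; (−1)^{8·26·1}·(-1)^26·(-1)^8 = +1.
v=43: a=43^0·(≡16), b=43^2·(≡7) mod 43; (16|43)=+1, (7|43)=-1; (−1)^{0·2·21}·(+1)^2·(-1)^0 = +1.
v=∞: 11 > 0 and 119 > 0  ⇒  (a,b)_∞ = +1.
v=17: a=17^2·(≡6), b=17^5·(≡10) mod 17; (6|17)=-1, (10|17)=-1; (−1)^{2·5·8}·(-1)^5·(-1)^2 = -1.
v=29: a=29^2·(≡19), b=29^2·(≡3) mod 29; (19|29)=-1, (3|29)=-1; (−1)^{2·2·14}·(-1)^2·(-1)^2 = +1.
Ram(11, 119) = {2, 17}; no ℚ_2-point on the conic.

[2, 17]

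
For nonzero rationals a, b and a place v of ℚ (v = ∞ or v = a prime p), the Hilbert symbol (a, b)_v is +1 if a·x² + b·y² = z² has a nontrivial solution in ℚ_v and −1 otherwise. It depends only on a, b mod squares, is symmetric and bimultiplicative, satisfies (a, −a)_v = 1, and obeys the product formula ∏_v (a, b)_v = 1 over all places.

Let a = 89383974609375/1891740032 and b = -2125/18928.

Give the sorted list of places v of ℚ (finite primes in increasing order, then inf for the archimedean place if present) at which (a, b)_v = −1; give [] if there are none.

Mod squares: a ≡ 71162, b ≡ -595. Check v ∈ {∞, 2, 3, 5, 7, 13, 17, 23, 31}.
v=13: a=13^-3·(≡4), b=13^-2·(≡9) mod 13; (4|13)=+1, (9|13)=+1; (−1)^{-3·-2·6}·(+1)^-2·(+1)^-3 = +1.
v=7: a=7^-1·(≡4), b=7^-1·(≡5) mod 7; (4|7)=+1, (5|7)=-1; (−1)^{-1·-1·3}·(+1)^-1·(-1)^-1 = +1.
v=5: a=5^10·(≡2), b=5^3·(≡1) mod 5; (2|5)=-1, (1|5)=+1; (−1)^{10·3·2}·(-1)^3·(+1)^10 = -1.
v=31: a=31^-2·(≡11), b=31^0·(≡18) mod 31; (11|31)=-1, (18|31)=+1; (−1)^{-2·0·15}·(-1)^0·(+1)^-2 = +1.
v=17: a=17^3·(≡8), b=17^1·(≡4) mod 17; (8|17)=+1, (4|17)=+1; (−1)^{3·1·8}·(+1)^1·(+1)^3 = +1.
v=∞: 71162 > 0 and -595 < 0  ⇒  (a,b)_∞ = +1.
v=23: a=23^1·(≡16), b=23^0·(≡9) mod 23; (16|23)=+1, (9|23)=+1; (−1)^{1·0·11}·(+1)^0·(+1)^1 = +1.
v=2: v_2(a)=-7, v_2(b)=-4; units ≡ 5, 5 (mod 8); ε·ε+αω+βω = 0·0+-7·1+-4·1 ≡ 1  ⇒  (a,b)_2 = -1.
v=3: a=3^4·(≡2), b=3^0·(≡2) mod 3; (2|3)=-1, (2|3)=-1; (−1)^{4·0·1}·(-1)^0·(-1)^4 = +1.
(71162, -595 / ℚ) ramifies at {2, 5}: a division algebra.

[2, 5]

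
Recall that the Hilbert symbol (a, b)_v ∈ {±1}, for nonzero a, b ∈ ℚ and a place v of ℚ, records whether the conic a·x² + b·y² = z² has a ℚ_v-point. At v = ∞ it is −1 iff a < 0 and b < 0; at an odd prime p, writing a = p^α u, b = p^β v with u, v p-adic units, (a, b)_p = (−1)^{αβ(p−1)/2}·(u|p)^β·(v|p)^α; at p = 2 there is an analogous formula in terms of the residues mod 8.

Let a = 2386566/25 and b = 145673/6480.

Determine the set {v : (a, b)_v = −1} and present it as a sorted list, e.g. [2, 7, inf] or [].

[2, 11, 19, 41]

Mod squares: a ≡ 265174, b ≡ 728365. Check v ∈ {∞, 2, 3, 5, 7, 11, 13, 17, 19, 31, 41, 47}.
v=19: a=19^0·(≡15), b=19^1·(≡10) mod 19; (15|19)=-1, (10|19)=-1; (−1)^{0·1·9}·(-1)^1·(-1)^0 = -1.
v=13: a=13^1·(≡4), b=13^0·(≡10) mod 13; (4|13)=+1, (10|13)=+1; (−1)^{1·0·6}·(+1)^0·(+1)^1 = +1.
v=31: a=31^1·(≡3), b=31^0·(≡4) mod 31; (3|31)=-1, (4|31)=+1; (−1)^{1·0·15}·(-1)^0·(+1)^1 = +1.
v=3: a=3^2·(≡1), b=3^-4·(≡1) mod 3; (1|3)=+1, (1|3)=+1; (−1)^{2·-4·1}·(+1)^-4·(+1)^2 = +1.
v=41: a=41^0·(≡13), b=41^1·(≡34) mod 41; (13|41)=-1, (34|41)=-1; (−1)^{0·1·20}·(-1)^1·(-1)^0 = -1.
v=2: v_2(a)=1, v_2(b)=-4; units ≡ 3, 5 (mod 8); ε·ε+αω+βω = 1·0+1·1+-4·1 ≡ 1  ⇒  (a,b)_2 = -1.
v=5: a=5^-2·(≡1), b=5^-1·(≡3) mod 5; (1|5)=+1, (3|5)=-1; (−1)^{-2·-1·2}·(+1)^-1·(-1)^-2 = +1.
v=17: a=17^0·(≡9), b=17^1·(≡6) mod 17; (9|17)=+1, (6|17)=-1; (−1)^{0·1·8}·(+1)^1·(-1)^0 = +1.
v=11: a=11^0·(≡2), b=11^1·(≡10) mod 11; (2|11)=-1, (10|11)=-1; (−1)^{0·1·5}·(-1)^1·(-1)^0 = -1.
v=47: a=47^1·(≡12), b=47^0·(≡28) mod 47; (12|47)=+1, (28|47)=+1; (−1)^{1·0·23}·(+1)^0·(+1)^1 = +1.
v=7: a=7^1·(≡6), b=7^0·(≡2) mod 7; (6|7)=-1, (2|7)=+1; (−1)^{1·0·3}·(-1)^0·(+1)^1 = +1.
v=∞: 265174 > 0 and 728365 > 0  ⇒  (a,b)_∞ = +1.
|Ram(265174, 728365)| = 4, even; anisotropic at {2, 11, 19, 41}.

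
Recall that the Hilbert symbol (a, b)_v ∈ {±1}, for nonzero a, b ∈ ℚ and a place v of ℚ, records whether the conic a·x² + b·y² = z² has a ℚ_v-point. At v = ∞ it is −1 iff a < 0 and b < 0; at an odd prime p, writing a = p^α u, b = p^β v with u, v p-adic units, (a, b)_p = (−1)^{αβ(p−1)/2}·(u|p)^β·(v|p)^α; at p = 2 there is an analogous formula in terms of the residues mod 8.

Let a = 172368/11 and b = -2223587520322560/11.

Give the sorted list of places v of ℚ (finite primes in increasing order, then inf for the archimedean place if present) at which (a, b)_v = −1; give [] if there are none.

(a, b) ≡ (1463, -16670885) mod (ℚ^×)²; places V = {2, 3, 5, 7, 11, 19, 43, 53, ∞}.
(a,b)_43: α=0, u≡10; β=1, v≡1 (mod 43); (10|43)=+1, (1|43)=+1; sign (−1)^0·+1^1·+1^0 = +1.
(a,b)_∞: sgn(1463)=+, sgn(-16670885)=−, so +1.
(a,b)_2: α=4, β=10; u≡7, v≡3 (mod 8); ε(u)ε(v)=1·1, αω(v)=4·1, βω(u)=10·0; sum ≡ 1  ⇒  -1.
(a,b)_19: α=1, u≡6; β=3, v≡11 (mod 19); (6|19)=+1, (11|19)=+1; sign (−1)^1·+1^3·+1^1 = -1.
(a,b)_3: α=4, u≡2; β=4, v≡1 (mod 3); (2|3)=-1, (1|3)=+1; sign (−1)^0·-1^4·+1^4 = +1.
(a,b)_7: α=1, u≡3; β=3, v≡5 (mod 7); (3|7)=-1, (5|7)=-1; sign (−1)^1·-1^3·-1^1 = -1.
(a,b)_5: α=0, u≡3; β=1, v≡3 (mod 5); (3|5)=-1, (3|5)=-1; sign (−1)^0·-1^1·-1^0 = -1.
(a,b)_53: α=0, u≡30; β=1, v≡44 (mod 53); (30|53)=-1, (44|53)=+1; sign (−1)^0·-1^1·+1^0 = -1.
(a,b)_11: α=-1, u≡9; β=-1, v≡4 (mod 11); (9|11)=+1, (4|11)=+1; sign (−1)^1·+1^-1·+1^-1 = -1.
(1463, -16670885 / ℚ) ramifies at {2, 5, 7, 11, 19, 53}: a division algebra.

[2, 5, 7, 11, 19, 53]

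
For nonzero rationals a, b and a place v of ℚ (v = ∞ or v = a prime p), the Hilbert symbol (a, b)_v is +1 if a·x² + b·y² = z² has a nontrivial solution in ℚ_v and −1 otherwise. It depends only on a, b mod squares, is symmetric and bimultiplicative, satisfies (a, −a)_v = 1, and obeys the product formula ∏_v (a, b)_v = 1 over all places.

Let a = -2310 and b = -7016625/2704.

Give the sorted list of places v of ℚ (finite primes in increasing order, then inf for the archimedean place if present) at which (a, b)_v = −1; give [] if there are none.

Mod squares: a ≡ -2310, b ≡ -385. Check v ∈ {∞, 2, 3, 5, 7, 11, 13}.
v=∞: -2310 < 0 and -385 < 0  ⇒  (a,b)_∞ = -1.
v=13: a=13^0·(≡4), b=13^-2·(≡7) mod 13; (4|13)=+1, (7|13)=-1; (−1)^{0·-2·6}·(+1)^-2·(-1)^0 = +1.
v=11: a=11^1·(≡10), b=11^1·(≡9) mod 11; (10|11)=-1, (9|11)=+1; (−1)^{1·1·5}·(-1)^1·(+1)^1 = +1.
v=7: a=7^1·(≡6), b=7^1·(≡2) mod 7; (6|7)=-1, (2|7)=+1; (−1)^{1·1·3}·(-1)^1·(+1)^1 = +1.
v=5: a=5^1·(≡3), b=5^3·(≡3) mod 5; (3|5)=-1, (3|5)=-1; (−1)^{1·3·2}·(-1)^3·(-1)^1 = +1.
v=3: a=3^1·(≡1), b=3^6·(≡2) mod 3; (1|3)=+1, (2|3)=-1; (−1)^{1·6·1}·(+1)^6·(-1)^1 = -1.
v=2: v_2(a)=1, v_2(b)=-4; units ≡ 5, 7 (mod 8); ε·ε+αω+βω = 0·1+1·0+-4·1 ≡ 0  ⇒  (a,b)_2 = +1.
|Ram(-2310, -385)| = 2, even; anisotropic at {3, ∞}.

[3, inf]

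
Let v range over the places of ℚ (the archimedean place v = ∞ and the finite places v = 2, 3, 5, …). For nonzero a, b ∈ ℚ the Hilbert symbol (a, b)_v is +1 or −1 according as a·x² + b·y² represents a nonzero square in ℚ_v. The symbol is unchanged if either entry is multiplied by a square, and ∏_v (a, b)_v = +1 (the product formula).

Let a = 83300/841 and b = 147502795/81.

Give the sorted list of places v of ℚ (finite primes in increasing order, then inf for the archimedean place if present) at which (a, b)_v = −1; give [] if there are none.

(a, b) ≡ (17, 408595) mod (ℚ^×)²; places V = {2, 3, 5, 7, 11, 17, 19, 23, 29, ∞}.
(a,b)_2: α=2, β=0; u≡1, v≡3 (mod 8); ε(u)ε(v)=0·1, αω(v)=2·1, βω(u)=0·0; sum ≡ 0  ⇒  +1.
(a,b)_11: α=0, u≡6; β=1, v≡1 (mod 11); (6|11)=-1, (1|11)=+1; sign (−1)^0·-1^1·+1^0 = -1.
(a,b)_23: α=0, u≡19; β=1, v≡12 (mod 23); (19|23)=-1, (12|23)=+1; sign (−1)^0·-1^1·+1^0 = -1.
(a,b)_7: α=2, u≡6; β=0, v≡5 (mod 7); (6|7)=-1, (5|7)=-1; sign (−1)^0·-1^0·-1^2 = +1.
(a,b)_29: α=-2, u≡12; β=0, v≡18 (mod 29); (12|29)=-1, (18|29)=-1; sign (−1)^0·-1^0·-1^-2 = +1.
(a,b)_17: α=1, u≡9; β=1, v≡3 (mod 17); (9|17)=+1, (3|17)=-1; sign (−1)^0·+1^1·-1^1 = -1.
(a,b)_19: α=0, u≡16; β=3, v≡7 (mod 19); (16|19)=+1, (7|19)=+1; sign (−1)^0·+1^3·+1^0 = +1.
(a,b)_∞: sgn(17)=+, sgn(408595)=+, so +1.
(a,b)_5: α=2, u≡2; β=1, v≡4 (mod 5); (2|5)=-1, (4|5)=+1; sign (−1)^0·-1^1·+1^2 = -1.
(a,b)_3: α=0, u≡2; β=-4, v≡1 (mod 3); (2|3)=-1, (1|3)=+1; sign (−1)^0·-1^-4·+1^0 = +1.
(17, 408595 / ℚ) ramifies at {5, 11, 17, 23}: a division algebra.

[5, 11, 17, 23]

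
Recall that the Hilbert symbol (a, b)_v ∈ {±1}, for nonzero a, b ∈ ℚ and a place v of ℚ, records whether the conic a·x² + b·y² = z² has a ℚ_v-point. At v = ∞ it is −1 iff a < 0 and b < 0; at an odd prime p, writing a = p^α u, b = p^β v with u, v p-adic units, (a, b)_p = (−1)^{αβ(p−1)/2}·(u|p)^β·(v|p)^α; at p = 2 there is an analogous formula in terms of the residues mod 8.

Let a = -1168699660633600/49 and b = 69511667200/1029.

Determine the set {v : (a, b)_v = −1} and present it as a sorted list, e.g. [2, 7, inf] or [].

(a, b) ≡ (-646, 789222) mod (ℚ^×)²; places V = {2, 3, 5, 7, 17, 19, 23, 43, ∞}.
(a,b)_17: α=3, u≡8; β=2, v≡5 (mod 17); (8|17)=+1, (5|17)=-1; sign (−1)^0·+1^2·-1^3 = -1.
(a,b)_5: α=2, u≡4; β=2, v≡2 (mod 5); (4|5)=+1, (2|5)=-1; sign (−1)^0·+1^2·-1^2 = +1.
(a,b)_2: α=9, β=9; u≡5, v≡3 (mod 8); ε(u)ε(v)=0·1, αω(v)=9·1, βω(u)=9·1; sum ≡ 0  ⇒  +1.
(a,b)_3: α=0, u≡2; β=-1, v≡1 (mod 3); (2|3)=-1, (1|3)=+1; sign (−1)^0·-1^-1·+1^0 = -1.
(a,b)_23: α=2, u≡15; β=1, v≡10 (mod 23); (15|23)=-1, (10|23)=-1; sign (−1)^0·-1^1·-1^2 = -1.
(a,b)_19: α=1, u≡6; β=1, v≡11 (mod 19); (6|19)=+1, (11|19)=+1; sign (−1)^1·+1^1·+1^1 = -1.
(a,b)_43: α=2, u≡33; β=1, v≡38 (mod 43); (33|43)=-1, (38|43)=+1; sign (−1)^0·-1^1·+1^2 = -1.
(a,b)_∞: sgn(-646)=−, sgn(789222)=+, so +1.
(a,b)_7: α=-2, u≡3; β=-3, v≡1 (mod 7); (3|7)=-1, (1|7)=+1; sign (−1)^0·-1^-3·+1^-2 = -1.
|Ram(-646, 789222)| = 6, even; anisotropic at {3, 7, 17, 19, 23, 43}.

[3, 7, 17, 19, 23, 43]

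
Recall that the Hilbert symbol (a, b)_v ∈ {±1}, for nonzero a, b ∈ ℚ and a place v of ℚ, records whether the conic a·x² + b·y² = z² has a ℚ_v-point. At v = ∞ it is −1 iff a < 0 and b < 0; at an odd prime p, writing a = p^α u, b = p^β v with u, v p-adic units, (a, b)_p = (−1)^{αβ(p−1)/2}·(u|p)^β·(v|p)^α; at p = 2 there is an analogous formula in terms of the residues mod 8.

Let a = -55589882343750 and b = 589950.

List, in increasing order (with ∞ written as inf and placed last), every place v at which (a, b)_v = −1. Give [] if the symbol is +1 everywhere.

(a, b) ≡ (-230, 2622) mod (ℚ^×)²; places V = {2, 3, 5, 19, 23, ∞}.
(a,b)_3: α=4, u≡1; β=3, v≡1 (mod 3); (1|3)=+1, (1|3)=+1; sign (−1)^0·+1^3·+1^4 = +1.
(a,b)_∞: sgn(-230)=−, sgn(2622)=+, so +1.
(a,b)_19: α=2, u≡1; β=1, v≡4 (mod 19); (1|19)=+1, (4|19)=+1; sign (−1)^0·+1^1·+1^2 = +1.
(a,b)_2: α=1, β=1; u≡5, v≡7 (mod 8); ε(u)ε(v)=0·1, αω(v)=1·0, βω(u)=1·1; sum ≡ 1  ⇒  -1.
(a,b)_5: α=7, u≡1; β=2, v≡3 (mod 5); (1|5)=+1, (3|5)=-1; sign (−1)^0·+1^2·-1^7 = -1.
(a,b)_23: α=3, u≡4; β=1, v≡5 (mod 23); (4|23)=+1, (5|23)=-1; sign (−1)^1·+1^1·-1^3 = +1.
|Ram(-230, 2622)| = 2, even; anisotropic at {2, 5}.

[2, 5]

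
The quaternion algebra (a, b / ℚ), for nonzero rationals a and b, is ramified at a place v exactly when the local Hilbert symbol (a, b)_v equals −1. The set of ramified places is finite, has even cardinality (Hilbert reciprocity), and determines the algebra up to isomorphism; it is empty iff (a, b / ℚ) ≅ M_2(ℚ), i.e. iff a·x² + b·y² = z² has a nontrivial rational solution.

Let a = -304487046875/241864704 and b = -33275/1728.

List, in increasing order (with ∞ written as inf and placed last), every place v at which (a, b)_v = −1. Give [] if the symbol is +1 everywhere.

[11, inf]

(a, b) ≡ (-11, -33) mod (ℚ^×)²; places V = {2, 3, 5, 11, ∞}.
(a,b)_2: α=-12, β=-6; u≡5, v≡7 (mod 8); ε(u)ε(v)=0·1, αω(v)=-12·0, βω(u)=-6·1; sum ≡ 0  ⇒  +1.
(a,b)_11: α=7, u≡7; β=3, v≡8 (mod 11); (7|11)=-1, (8|11)=-1; sign (−1)^1·-1^3·-1^7 = -1.
(a,b)_3: α=-10, u≡1; β=-3, v≡1 (mod 3); (1|3)=+1, (1|3)=+1; sign (−1)^0·+1^-3·+1^-10 = +1.
(a,b)_5: α=6, u≡1; β=2, v≡3 (mod 5); (1|5)=+1, (3|5)=-1; sign (−1)^0·+1^2·-1^6 = +1.
(a,b)_∞: sgn(-11)=−, sgn(-33)=−, so -1.
(-11, -33 / ℚ) ramifies at {11, ∞}: a division algebra.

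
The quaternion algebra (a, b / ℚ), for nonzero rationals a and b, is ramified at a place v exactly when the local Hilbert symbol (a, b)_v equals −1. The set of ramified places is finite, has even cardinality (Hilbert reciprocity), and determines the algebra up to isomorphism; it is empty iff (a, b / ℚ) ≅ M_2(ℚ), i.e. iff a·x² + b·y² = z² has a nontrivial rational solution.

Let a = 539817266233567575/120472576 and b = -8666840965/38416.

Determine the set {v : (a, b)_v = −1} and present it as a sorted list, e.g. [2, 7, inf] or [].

(a, b) ≡ (1363783, -5365) mod (ℚ^×)²; places V = {2, 3, 5, 7, 11, 29, 31, 37, 41, ∞}.
(a,b)_31: α=3, u≡7; β=2, v≡29 (mod 31); (7|31)=+1, (29|31)=-1; sign (−1)^0·+1^2·-1^3 = -1.
(a,b)_∞: sgn(1363783)=+, sgn(-5365)=−, so +1.
(a,b)_7: α=-6, u≡4; β=-4, v≡4 (mod 7); (4|7)=+1, (4|7)=+1; sign (−1)^0·+1^-4·+1^-6 = +1.
(a,b)_3: α=4, u≡1; β=0, v≡2 (mod 3); (1|3)=+1, (2|3)=-1; sign (−1)^0·+1^0·-1^4 = +1.
(a,b)_37: α=1, u≡3; β=1, v≡10 (mod 37); (3|37)=+1, (10|37)=+1; sign (−1)^0·+1^1·+1^1 = +1.
(a,b)_41: α=3, u≡34; β=2, v≡15 (mod 41); (34|41)=-1, (15|41)=-1; sign (−1)^0·-1^2·-1^3 = -1.
(a,b)_5: α=2, u≡3; β=1, v≡2 (mod 5); (3|5)=-1, (2|5)=-1; sign (−1)^0·-1^1·-1^2 = -1.
(a,b)_29: α=1, u≡8; β=1, v≡8 (mod 29); (8|29)=-1, (8|29)=-1; sign (−1)^0·-1^1·-1^1 = +1.
(a,b)_11: α=2, u≡5; β=0, v≡5 (mod 11); (5|11)=+1, (5|11)=+1; sign (−1)^0·+1^0·+1^2 = +1.
(a,b)_2: α=-10, β=-4; u≡7, v≡3 (mod 8); ε(u)ε(v)=1·1, αω(v)=-10·1, βω(u)=-4·0; sum ≡ 1  ⇒  -1.
|Ram(1363783, -5365)| = 4, even; anisotropic at {2, 5, 31, 41}.

[2, 5, 31, 41]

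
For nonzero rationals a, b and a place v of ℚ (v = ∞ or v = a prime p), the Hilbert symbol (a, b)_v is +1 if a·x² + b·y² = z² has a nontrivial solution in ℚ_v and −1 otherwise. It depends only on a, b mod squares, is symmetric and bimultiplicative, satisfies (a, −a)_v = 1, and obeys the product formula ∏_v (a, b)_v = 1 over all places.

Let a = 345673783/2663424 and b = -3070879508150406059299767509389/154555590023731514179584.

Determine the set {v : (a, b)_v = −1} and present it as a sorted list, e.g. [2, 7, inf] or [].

[2, 13, 19, 43]

Mod squares: a ≡ 247, b ≡ -301. Check v ∈ {∞, 2, 3, 7, 11, 13, 17, 19, 37, 43}.
v=17: a=17^-2·(≡8), b=17^-6·(≡12) mod 17; (8|17)=+1, (12|17)=-1; (−1)^{-2·-6·8}·(+1)^-6·(-1)^-2 = +1.
v=∞: 247 > 0 and -301 < 0  ⇒  (a,b)_∞ = +1.
v=2: v_2(a)=-10, v_2(b)=-32; units ≡ 7, 3 (mod 8); ε·ε+αω+βω = 1·1+-10·1+-32·0 ≡ 1  ⇒  (a,b)_2 = -1.
v=37: a=37^0·(≡27), b=37^-2·(≡8) mod 37; (27|37)=+1, (8|37)=-1; (−1)^{0·-2·18}·(+1)^-2·(-1)^0 = +1.
v=19: a=19^1·(≡10), b=19^4·(≡13) mod 19; (10|19)=-1, (13|19)=-1; (−1)^{1·4·9}·(-1)^4·(-1)^1 = -1.
v=7: a=7^2·(≡2), b=7^7·(≡5) mod 7; (2|7)=+1, (5|7)=-1; (−1)^{2·7·3}·(+1)^7·(-1)^2 = +1.
v=11: a=11^0·(≡3), b=11^-2·(≡2) mod 11; (3|11)=+1, (2|11)=-1; (−1)^{0·-2·5}·(+1)^-2·(-1)^0 = +1.
v=3: a=3^-2·(≡1), b=3^-2·(≡2) mod 3; (1|3)=+1, (2|3)=-1; (−1)^{-2·-2·1}·(+1)^-2·(-1)^-2 = +1.
v=43: a=43^0·(≡2), b=43^1·(≡40) mod 43; (2|43)=-1, (40|43)=+1; (−1)^{0·1·21}·(-1)^1·(+1)^0 = -1.
v=13: a=13^5·(≡6), b=13^16·(≡2) mod 13; (6|13)=-1, (2|13)=-1; (−1)^{5·16·6}·(-1)^16·(-1)^5 = -1.
|Ram(247, -301)| = 4, even; anisotropic at {2, 13, 19, 43}.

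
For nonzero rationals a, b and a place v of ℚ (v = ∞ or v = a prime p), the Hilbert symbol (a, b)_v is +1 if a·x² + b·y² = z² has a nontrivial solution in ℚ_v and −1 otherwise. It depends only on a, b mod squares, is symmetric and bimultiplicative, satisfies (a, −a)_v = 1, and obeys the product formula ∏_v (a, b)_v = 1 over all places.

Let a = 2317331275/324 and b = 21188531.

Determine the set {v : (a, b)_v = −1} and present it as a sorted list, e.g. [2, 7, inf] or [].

(a, b) ≡ (1891699, 432419) mod (ℚ^×)²; places V = {2, 3, 5, 7, 13, 29, 31, 37, 41, 43, ∞}.
(a,b)_41: α=1, u≡38; β=0, v≡18 (mod 41); (38|41)=-1, (18|41)=+1; sign (−1)^0·-1^0·+1^1 = +1.
(a,b)_3: α=-4, u≡1; β=0, v≡2 (mod 3); (1|3)=+1, (2|3)=-1; sign (−1)^0·+1^0·-1^-4 = +1.
(a,b)_29: α=1, u≡14; β=1, v≡13 (mod 29); (14|29)=-1, (13|29)=+1; sign (−1)^0·-1^1·+1^1 = -1.
(a,b)_31: α=0, u≡15; β=1, v≡13 (mod 31); (15|31)=-1, (13|31)=-1; sign (−1)^0·-1^1·-1^0 = -1.
(a,b)_∞: sgn(1891699)=+, sgn(432419)=+, so +1.
(a,b)_37: α=1, u≡36; β=1, v≡14 (mod 37); (36|37)=+1, (14|37)=-1; sign (−1)^0·+1^1·-1^1 = -1.
(a,b)_13: α=0, u≡1; β=1, v≡12 (mod 13); (1|13)=+1, (12|13)=+1; sign (−1)^0·+1^1·+1^0 = +1.
(a,b)_2: α=-2, β=0; u≡3, v≡3 (mod 8); ε(u)ε(v)=1·1, αω(v)=-2·1, βω(u)=0·1; sum ≡ 1  ⇒  -1.
(a,b)_7: α=2, u≡3; β=2, v≡1 (mod 7); (3|7)=-1, (1|7)=+1; sign (−1)^0·-1^2·+1^2 = +1.
(a,b)_5: α=2, u≡4; β=0, v≡1 (mod 5); (4|5)=+1, (1|5)=+1; sign (−1)^0·+1^0·+1^2 = +1.
(a,b)_43: α=1, u≡13; β=0, v≡23 (mod 43); (13|43)=+1, (23|43)=+1; sign (−1)^0·+1^0·+1^1 = +1.
(1891699, 432419 / ℚ) ramifies at {2, 29, 31, 37}: a division algebra.

[2, 29, 31, 37]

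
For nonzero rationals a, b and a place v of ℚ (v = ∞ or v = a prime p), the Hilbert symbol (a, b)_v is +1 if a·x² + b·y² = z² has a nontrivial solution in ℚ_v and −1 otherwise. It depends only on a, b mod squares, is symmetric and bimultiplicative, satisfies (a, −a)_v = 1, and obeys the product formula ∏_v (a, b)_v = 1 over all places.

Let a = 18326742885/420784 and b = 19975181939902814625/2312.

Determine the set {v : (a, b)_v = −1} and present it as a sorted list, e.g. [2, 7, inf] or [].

[3, 5, 11, 19]

Mod squares: a ≡ 25935, b ≡ 770. Check v ∈ {∞, 2, 3, 5, 7, 11, 13, 17, 19, 23}.
v=19: a=19^1·(≡11), b=19^2·(≡8) mod 19; (11|19)=+1, (8|19)=-1; (−1)^{1·2·9}·(+1)^2·(-1)^1 = -1.
v=23: a=23^0·(≡22), b=23^2·(≡19) mod 23; (22|23)=-1, (19|23)=-1; (−1)^{0·2·11}·(-1)^2·(-1)^0 = +1.
v=11: a=11^2·(≡2), b=11^3·(≡4) mod 11; (2|11)=-1, (4|11)=+1; (−1)^{2·3·5}·(-1)^3·(+1)^2 = -1.
v=13: a=13^-1·(≡2), b=13^2·(≡10) mod 13; (2|13)=-1, (10|13)=+1; (−1)^{-1·2·6}·(-1)^2·(+1)^-1 = +1.
v=3: a=3^13·(≡2), b=3^12·(≡2) mod 3; (2|3)=-1, (2|3)=-1; (−1)^{13·12·1}·(-1)^12·(-1)^13 = -1.
v=17: a=17^-2·(≡11), b=17^-2·(≡10) mod 17; (11|17)=-1, (10|17)=-1; (−1)^{-2·-2·8}·(-1)^-2·(-1)^-2 = +1.
v=7: a=7^-1·(≡1), b=7^1·(≡6) mod 7; (1|7)=+1, (6|7)=-1; (−1)^{-1·1·3}·(+1)^1·(-1)^-1 = +1.
v=∞: 25935 > 0 and 770 > 0  ⇒  (a,b)_∞ = +1.
v=2: v_2(a)=-4, v_2(b)=-3; units ≡ 7, 1 (mod 8); ε·ε+αω+βω = 1·0+-4·0+-3·0 ≡ 0  ⇒  (a,b)_2 = +1.
v=5: a=5^1·(≡3), b=5^3·(≡1) mod 5; (3|5)=-1, (1|5)=+1; (−1)^{1·3·2}·(-1)^3·(+1)^1 = -1.
|Ram(25935, 770)| = 4, even; anisotropic at {3, 5, 11, 19}.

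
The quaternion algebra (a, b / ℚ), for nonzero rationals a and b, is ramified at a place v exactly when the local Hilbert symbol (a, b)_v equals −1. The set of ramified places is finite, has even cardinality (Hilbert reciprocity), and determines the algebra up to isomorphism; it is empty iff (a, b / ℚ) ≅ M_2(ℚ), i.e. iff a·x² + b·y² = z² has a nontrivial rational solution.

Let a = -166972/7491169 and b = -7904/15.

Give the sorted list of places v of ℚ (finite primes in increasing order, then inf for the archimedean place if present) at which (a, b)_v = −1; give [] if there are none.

[3, 5, 19, inf]

Mod squares: a ≡ -247, b ≡ -7410. Check v ∈ {∞, 2, 3, 5, 7, 13, 17, 19, 23}.
v=19: a=19^1·(≡9), b=19^1·(≡9) mod 19; (9|19)=+1, (9|19)=+1; (−1)^{1·1·9}·(+1)^1·(+1)^1 = -1.
v=2: v_2(a)=2, v_2(b)=5; units ≡ 1, 7 (mod 8); ε·ε+αω+βω = 0·1+2·0+5·0 ≡ 0  ⇒  (a,b)_2 = +1.
v=3: a=3^0·(≡2), b=3^-1·(≡2) mod 3; (2|3)=-1, (2|3)=-1; (−1)^{0·-1·1}·(-1)^-1·(-1)^0 = -1.
v=7: a=7^-2·(≡6), b=7^0·(≡6) mod 7; (6|7)=-1, (6|7)=-1; (−1)^{-2·0·3}·(-1)^0·(-1)^-2 = +1.
v=13: a=13^3·(≡8), b=13^1·(≡8) mod 13; (8|13)=-1, (8|13)=-1; (−1)^{3·1·6}·(-1)^1·(-1)^3 = +1.
v=∞: -247 < 0 and -7410 < 0  ⇒  (a,b)_∞ = -1.
v=23: a=23^-2·(≡12), b=23^0·(≡22) mod 23; (12|23)=+1, (22|23)=-1; (−1)^{-2·0·11}·(+1)^0·(-1)^-2 = +1.
v=5: a=5^0·(≡2), b=5^-1·(≡2) mod 5; (2|5)=-1, (2|5)=-1; (−1)^{0·-1·2}·(-1)^-1·(-1)^0 = -1.
v=17: a=17^-2·(≡8), b=17^0·(≡8) mod 17; (8|17)=+1, (8|17)=+1; (−1)^{-2·0·8}·(+1)^0·(+1)^-2 = +1.
(-247, -7410 / ℚ) ramifies at {3, 5, 19, ∞}: a division algebra.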